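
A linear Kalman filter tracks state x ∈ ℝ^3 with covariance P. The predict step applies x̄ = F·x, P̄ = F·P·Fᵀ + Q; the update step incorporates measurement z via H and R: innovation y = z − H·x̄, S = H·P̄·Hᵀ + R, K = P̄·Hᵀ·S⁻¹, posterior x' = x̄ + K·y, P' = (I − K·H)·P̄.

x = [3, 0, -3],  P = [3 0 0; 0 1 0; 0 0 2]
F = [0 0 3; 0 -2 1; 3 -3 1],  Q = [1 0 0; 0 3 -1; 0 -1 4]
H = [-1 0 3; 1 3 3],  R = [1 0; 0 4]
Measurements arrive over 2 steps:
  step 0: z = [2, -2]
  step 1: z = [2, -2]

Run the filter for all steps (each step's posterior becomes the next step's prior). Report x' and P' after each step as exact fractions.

step 0: x' = [-6707/2592, 19/108, -113/864], P' = [217883/41472 -5329/1728 22937/13824; -5329/1728 167/72 -619/576; 22937/13824 -619/576 2915/4608]
step 1: x' = [-889327/72705024, -1456145/1514688, 13590467/24235008], P' = [57718853/40391680 -2009999/2524480 54592663/121175040; -2009999/2524480 147377/157780 -874903/2524480; 54592663/121175040 -874903/2524480 10067637/40391680]

step 0: x̄ = F·x = [-9, -3, 6]
step 0: P̄ = F·P·Fᵀ + Q = [19 6 6; 6 9 7; 6 7 42]
step 0: y = z − H·x̄ = [-25, -2]
step 0: S = H·P̄·Hᵀ + R = [362 404; 404 680]
step 0: K = P̄·Hᵀ·S⁻¹ = [-5725/20736 10157/41472; -121/864 281/1728; 1649/6912 1151/13824]
step 0: x' = x̄ + K·y = [-6707/2592, 19/108, -113/864]
step 0: P' = (I − K·H)·P̄ = [217883/41472 -5329/1728 22937/13824; -5329/1728 167/72 -619/576; 22937/13824 -619/576 2915/4608]
step 1: x̄ = F·x = [-113/288, -139/288, -1819/216]
step 1: P̄ = F·P·Fᵀ + Q = [3427/512 4273/512 10177/384; 4273/512 8811/512 16283/384; 10177/384 16283/384 41675/288]
step 1: y = z − H·x̄ = [7739/288, 1205/48]
step 1: S = H·P̄·Hᵀ + R = [589323/512 422975/256; 422975/256 312355/128]
step 1: K = P̄·Hᵀ·S⁻¹ = [-312619/4039168 565413/5770240; -61471/252448 87121/360640; 3601607/12117504 686263/17310720]
step 1: x' = x̄ + K·y = [-889327/72705024, -1456145/1514688, 13590467/24235008]
step 1: P' = (I − K·H)·P̄ = [57718853/40391680 -2009999/2524480 54592663/121175040; -2009999/2524480 147377/157780 -874903/2524480; 54592663/121175040 -874903/2524480 10067637/40391680]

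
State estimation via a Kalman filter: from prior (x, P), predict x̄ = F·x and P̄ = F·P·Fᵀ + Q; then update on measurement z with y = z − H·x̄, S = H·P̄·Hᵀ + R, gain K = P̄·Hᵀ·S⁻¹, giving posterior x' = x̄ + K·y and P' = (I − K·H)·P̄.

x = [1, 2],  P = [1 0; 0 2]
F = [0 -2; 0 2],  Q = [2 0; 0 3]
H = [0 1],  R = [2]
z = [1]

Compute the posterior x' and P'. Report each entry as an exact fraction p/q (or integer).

x̄ = F·x = [-4, 4]
P̄ = F·P·Fᵀ + Q = [10 -8; -8 11]
y = z − H·x̄ = [-3]
S = H·P̄·Hᵀ + R = [13]
K = P̄·Hᵀ·S⁻¹ = [-8/13; 11/13]
x' = x̄ + K·y = [-28/13, 19/13]
P' = (I − K·H)·P̄ = [66/13 -16/13; -16/13 22/13]

x' = [-28/13, 19/13]
P' = [66/13 -16/13; -16/13 22/13]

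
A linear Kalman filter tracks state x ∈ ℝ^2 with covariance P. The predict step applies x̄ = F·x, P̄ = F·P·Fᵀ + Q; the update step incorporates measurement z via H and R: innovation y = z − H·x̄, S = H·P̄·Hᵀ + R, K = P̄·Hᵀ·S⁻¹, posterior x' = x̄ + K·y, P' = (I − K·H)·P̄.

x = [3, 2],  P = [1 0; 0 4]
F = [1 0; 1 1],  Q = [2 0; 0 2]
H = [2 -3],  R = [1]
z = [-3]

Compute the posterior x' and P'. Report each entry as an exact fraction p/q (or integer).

x̄ = F·x = [3, 5]
P̄ = F·P·Fᵀ + Q = [3 1; 1 7]
y = z − H·x̄ = [6]
S = H·P̄·Hᵀ + R = [64]
K = P̄·Hᵀ·S⁻¹ = [3/64; -19/64]
x' = x̄ + K·y = [105/32, 103/32]
P' = (I − K·H)·P̄ = [183/64 121/64; 121/64 87/64]

x' = [105/32, 103/32]
P' = [183/64 121/64; 121/64 87/64]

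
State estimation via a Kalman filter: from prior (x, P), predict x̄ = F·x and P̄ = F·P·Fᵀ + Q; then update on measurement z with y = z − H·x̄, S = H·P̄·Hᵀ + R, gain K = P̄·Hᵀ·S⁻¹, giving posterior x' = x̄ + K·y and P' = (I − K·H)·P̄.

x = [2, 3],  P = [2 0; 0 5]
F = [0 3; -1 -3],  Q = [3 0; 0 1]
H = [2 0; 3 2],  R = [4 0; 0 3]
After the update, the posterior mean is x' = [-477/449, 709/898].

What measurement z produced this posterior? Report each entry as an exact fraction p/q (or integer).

x̄ = F·x = [9, -11]
P̄ = F·P·Fᵀ + Q = [48 -45; -45 48]
S = H·P̄·Hᵀ + R = [196 108; 108 87]
K = P̄·Hᵀ·S⁻¹ = [210/449 18/449; -603/898 173/449]
x' − x̄ = [-4518/449, 10587/898] = K·y
y = (KᵀK)⁻¹·Kᵀ·(x' − x̄) = [-21, -6]
z = y + H·x̄ = [-21, -6] + [18, 5] = [-3, -1]

z = [-3, -1]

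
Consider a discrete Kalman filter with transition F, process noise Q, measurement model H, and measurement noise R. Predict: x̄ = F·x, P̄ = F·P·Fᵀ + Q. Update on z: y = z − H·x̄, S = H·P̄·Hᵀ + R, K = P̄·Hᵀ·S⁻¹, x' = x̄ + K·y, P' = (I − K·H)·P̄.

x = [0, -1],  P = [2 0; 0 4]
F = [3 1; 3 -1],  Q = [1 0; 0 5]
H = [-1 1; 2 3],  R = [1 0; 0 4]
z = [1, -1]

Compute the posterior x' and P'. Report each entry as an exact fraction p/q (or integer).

x' = [-1847/2244, 245/1122]
P' = [5617/11220 -397/5610; -397/5610 877/2805]

x̄ = F·x = [-1, 1]
P̄ = F·P·Fᵀ + Q = [23 14; 14 27]
y = z − H·x̄ = [-1, -2]
S = H·P̄·Hᵀ + R = [23 21; 21 507]
K = P̄·Hᵀ·S⁻¹ = [-2137/3740 2213/11220; 717/1870 1117/5610]
x' = x̄ + K·y = [-1847/2244, 245/1122]
P' = (I − K·H)·P̄ = [5617/11220 -397/5610; -397/5610 877/2805]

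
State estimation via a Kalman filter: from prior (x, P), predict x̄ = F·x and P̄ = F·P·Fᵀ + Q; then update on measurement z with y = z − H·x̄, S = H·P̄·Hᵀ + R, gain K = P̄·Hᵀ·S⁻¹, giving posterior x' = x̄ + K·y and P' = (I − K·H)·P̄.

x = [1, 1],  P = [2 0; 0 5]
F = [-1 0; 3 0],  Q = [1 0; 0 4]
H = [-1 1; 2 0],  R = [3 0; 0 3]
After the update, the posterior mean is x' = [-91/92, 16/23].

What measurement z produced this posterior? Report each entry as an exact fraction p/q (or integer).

z = [1, -3]

x̄ = F·x = [-1, 3]
P̄ = F·P·Fᵀ + Q = [3 -6; -6 22]
S = H·P̄·Hᵀ + R = [40 -18; -18 15]
K = P̄·Hᵀ·S⁻¹ = [-9/92 13/46; 17/23 2/23]
x' − x̄ = [1/92, -53/23] = K·y
y = (KᵀK)⁻¹·Kᵀ·(x' − x̄) = [-3, -1]
z = y + H·x̄ = [-3, -1] + [4, -2] = [1, -3]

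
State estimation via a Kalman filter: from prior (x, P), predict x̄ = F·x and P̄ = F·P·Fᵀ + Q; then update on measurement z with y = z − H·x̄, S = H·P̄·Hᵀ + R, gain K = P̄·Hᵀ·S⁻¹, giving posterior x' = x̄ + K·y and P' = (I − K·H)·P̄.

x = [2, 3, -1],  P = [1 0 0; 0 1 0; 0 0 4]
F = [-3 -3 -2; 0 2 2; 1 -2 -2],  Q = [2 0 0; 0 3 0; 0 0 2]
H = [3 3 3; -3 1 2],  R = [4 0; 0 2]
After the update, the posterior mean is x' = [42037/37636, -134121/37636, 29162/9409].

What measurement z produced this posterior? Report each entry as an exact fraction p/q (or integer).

z = [2, -1]

x̄ = F·x = [-13, 4, -2]
P̄ = F·P·Fᵀ + Q = [36 -22 19; -22 23 -20; 19 -20 23]
S = H·P̄·Hᵀ + R = [328 -222; -222 265]
K = P̄·Hᵀ·S⁻¹ = [5811/37636 -4099/18818; -4227/37636 1709/18818; 2652/9409 1121/9409]
x' − x̄ = [531305/37636, -284665/37636, 47980/9409] = K·y
y = (KᵀK)⁻¹·Kᵀ·(x' − x̄) = [35, -40]
z = y + H·x̄ = [35, -40] + [-33, 39] = [2, -1]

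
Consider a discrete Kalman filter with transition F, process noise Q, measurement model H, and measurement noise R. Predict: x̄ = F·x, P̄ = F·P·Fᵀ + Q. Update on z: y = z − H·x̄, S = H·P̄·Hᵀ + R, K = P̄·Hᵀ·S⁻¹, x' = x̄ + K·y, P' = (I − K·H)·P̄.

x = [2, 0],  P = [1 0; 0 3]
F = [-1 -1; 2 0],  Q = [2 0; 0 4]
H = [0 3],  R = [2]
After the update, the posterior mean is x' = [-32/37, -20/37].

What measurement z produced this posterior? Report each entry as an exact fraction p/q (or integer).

z = [-2]

x̄ = F·x = [-2, 4]
P̄ = F·P·Fᵀ + Q = [6 -2; -2 8]
S = H·P̄·Hᵀ + R = [74]
K = P̄·Hᵀ·S⁻¹ = [-3/37; 12/37]
x' − x̄ = [42/37, -168/37] = K·y
y = (KᵀK)⁻¹·Kᵀ·(x' − x̄) = [-14]
z = y + H·x̄ = [-14] + [12] = [-2]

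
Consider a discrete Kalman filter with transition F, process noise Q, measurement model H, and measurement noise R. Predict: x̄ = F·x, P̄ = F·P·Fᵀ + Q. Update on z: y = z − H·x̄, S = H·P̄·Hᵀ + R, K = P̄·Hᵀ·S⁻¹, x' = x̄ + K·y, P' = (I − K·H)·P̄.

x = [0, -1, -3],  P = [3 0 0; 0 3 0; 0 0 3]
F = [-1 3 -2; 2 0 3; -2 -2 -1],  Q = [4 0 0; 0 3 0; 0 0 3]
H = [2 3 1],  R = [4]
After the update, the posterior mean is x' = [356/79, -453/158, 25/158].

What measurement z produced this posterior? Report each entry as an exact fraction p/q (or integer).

z = [1]

x̄ = F·x = [3, -9, 5]
P̄ = F·P·Fᵀ + Q = [46 -24 -6; -24 42 -21; -6 -21 30]
S = H·P̄·Hᵀ + R = [158]
K = P̄·Hᵀ·S⁻¹ = [7/79; 57/158; -45/158]
x' − x̄ = [119/79, 969/158, -765/158] = K·y
y = (KᵀK)⁻¹·Kᵀ·(x' − x̄) = [17]
z = y + H·x̄ = [17] + [-16] = [1]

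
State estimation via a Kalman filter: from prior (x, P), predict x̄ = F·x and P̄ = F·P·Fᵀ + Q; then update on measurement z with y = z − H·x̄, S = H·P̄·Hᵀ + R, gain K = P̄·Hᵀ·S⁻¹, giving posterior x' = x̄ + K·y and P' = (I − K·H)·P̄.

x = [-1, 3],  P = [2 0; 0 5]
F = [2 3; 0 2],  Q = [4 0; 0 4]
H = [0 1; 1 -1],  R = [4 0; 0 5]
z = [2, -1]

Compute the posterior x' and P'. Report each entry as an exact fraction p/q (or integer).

x̄ = F·x = [7, 6]
P̄ = F·P·Fᵀ + Q = [57 30; 30 24]
y = z − H·x̄ = [-4, -2]
S = H·P̄·Hᵀ + R = [28 6; 6 26]
K = P̄·Hᵀ·S⁻¹ = [309/346 144/173; 147/173 6/173]
x' = x̄ + K·y = [305/173, 438/173]
P' = (I − K·H)·P̄ = [1338/173 618/173; 618/173 588/173]

x' = [305/173, 438/173]
P' = [1338/173 618/173; 618/173 588/173]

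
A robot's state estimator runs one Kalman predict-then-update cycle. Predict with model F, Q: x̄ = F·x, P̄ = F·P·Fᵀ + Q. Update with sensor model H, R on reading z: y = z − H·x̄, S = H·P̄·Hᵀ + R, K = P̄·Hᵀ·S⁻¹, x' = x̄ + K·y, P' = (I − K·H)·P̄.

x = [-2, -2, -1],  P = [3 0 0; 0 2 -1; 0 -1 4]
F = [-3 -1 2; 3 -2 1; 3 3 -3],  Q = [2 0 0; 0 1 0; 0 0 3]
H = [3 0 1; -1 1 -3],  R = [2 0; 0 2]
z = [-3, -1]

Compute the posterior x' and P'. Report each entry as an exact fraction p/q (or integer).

x' = [-20599/21375, -4546/2375, 103/14250]
P' = [12568/21375 -4678/2375 -6548/7125; -4678/2375 32392/2375 12024/2375; -6548/7125 12024/2375 5203/2375]

x̄ = F·x = [6, -3, -9]
P̄ = F·P·Fᵀ + Q = [51 -10 -66; -10 44 -6; -66 -6 102]
y = z − H·x̄ = [-12, -19]
S = H·P̄·Hᵀ + R = [167 165; 165 675]
K = P̄·Hᵀ·S⁻¹ = [602/1425 2131/21375; -201/475 499/2375; -269/950 -4207/14250]
x' = x̄ + K·y = [-20599/21375, -4546/2375, 103/14250]
P' = (I − K·H)·P̄ = [12568/21375 -4678/2375 -6548/7125; -4678/2375 32392/2375 12024/2375; -6548/7125 12024/2375 5203/2375]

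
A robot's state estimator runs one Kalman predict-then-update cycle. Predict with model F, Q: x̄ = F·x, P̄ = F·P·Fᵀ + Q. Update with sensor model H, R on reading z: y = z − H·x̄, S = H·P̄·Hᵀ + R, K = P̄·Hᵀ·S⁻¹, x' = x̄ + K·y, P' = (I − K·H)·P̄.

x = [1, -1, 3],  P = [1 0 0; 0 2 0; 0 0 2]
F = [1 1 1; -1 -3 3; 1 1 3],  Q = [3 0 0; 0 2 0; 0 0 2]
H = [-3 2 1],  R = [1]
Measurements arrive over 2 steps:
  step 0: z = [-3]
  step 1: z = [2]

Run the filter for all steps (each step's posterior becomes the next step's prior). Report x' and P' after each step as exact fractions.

step 0: x' = [1187/254, 247/127, 918/127], P' = [1743/254 655/127 1296/127; 655/127 721/127 569/127; 1296/127 569/127 2759/127]
step 1: x' = [1238621/89326, 736223/89326, 2422973/89326], P' = [3436521/44663 3739859/89326 13139159/89326; 3739859/89326 2228807/89326 6798797/89326; 13139159/89326 6798797/89326 25834667/89326]

step 0: x̄ = F·x = [3, 11, 9]
step 0: P̄ = F·P·Fᵀ + Q = [8 -1 9; -1 39 11; 9 11 23]
step 0: y = z − H·x̄ = [-25]
step 0: S = H·P̄·Hᵀ + R = [254]
step 0: K = P̄·Hᵀ·S⁻¹ = [-17/254; 46/127; 9/127]
step 0: x' = x̄ + K·y = [1187/254, 247/127, 918/127]
step 0: P' = (I − K·H)·P̄ = [1743/254 655/127 1296/127; 655/127 721/127 569/127; 1296/127 569/127 2759/127]
step 1: x̄ = F·x = [3517/254, 2839/254, 7189/254]
step 1: P̄ = F·P·Fᵀ + Q = [19545/254 10429/254 37279/254; 10429/254 36715/254 31525/254; 37279/254 31525/254 78355/254]
step 1: y = z − H·x̄ = [-904/127]
step 1: S = H·P̄·Hᵀ + R = [89326/127]
step 1: K = P̄·Hᵀ·S⁻¹ = [-249/89326; 18417/44663; 7392/44663]
step 1: x' = x̄ + K·y = [1238621/89326, 736223/89326, 2422973/89326]
step 1: P' = (I − K·H)·P̄ = [3436521/44663 3739859/89326 13139159/89326; 3739859/89326 2228807/89326 6798797/89326; 13139159/89326 6798797/89326 25834667/89326]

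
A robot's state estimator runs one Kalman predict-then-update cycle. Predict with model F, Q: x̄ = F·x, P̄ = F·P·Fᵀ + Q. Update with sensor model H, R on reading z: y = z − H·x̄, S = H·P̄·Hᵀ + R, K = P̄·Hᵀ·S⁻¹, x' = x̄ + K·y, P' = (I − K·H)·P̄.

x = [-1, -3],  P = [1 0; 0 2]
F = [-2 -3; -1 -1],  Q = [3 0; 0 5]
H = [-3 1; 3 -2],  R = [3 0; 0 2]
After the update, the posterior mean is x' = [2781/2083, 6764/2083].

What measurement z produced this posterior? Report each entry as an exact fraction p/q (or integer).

x̄ = F·x = [11, 4]
P̄ = F·P·Fᵀ + Q = [25 8; 8 8]
S = H·P̄·Hᵀ + R = [188 -169; -169 163]
K = P̄·Hᵀ·S⁻¹ = [-950/2083 -231/2083; -1256/2083 -1200/2083]
x' − x̄ = [-20132/2083, -1568/2083] = K·y
y = (KᵀK)⁻¹·Kᵀ·(x' − x̄) = [28, -28]
z = y + H·x̄ = [28, -28] + [-29, 25] = [-1, -3]

z = [-1, -3]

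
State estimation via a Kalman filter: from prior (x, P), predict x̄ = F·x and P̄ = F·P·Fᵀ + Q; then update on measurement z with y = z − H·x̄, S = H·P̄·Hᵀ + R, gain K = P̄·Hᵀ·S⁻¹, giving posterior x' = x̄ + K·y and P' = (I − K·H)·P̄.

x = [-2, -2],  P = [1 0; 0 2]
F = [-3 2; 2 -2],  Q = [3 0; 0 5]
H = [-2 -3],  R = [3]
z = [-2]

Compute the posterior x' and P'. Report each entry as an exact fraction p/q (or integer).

x̄ = F·x = [2, 0]
P̄ = F·P·Fᵀ + Q = [20 -14; -14 17]
y = z − H·x̄ = [2]
S = H·P̄·Hᵀ + R = [68]
K = P̄·Hᵀ·S⁻¹ = [1/34; -23/68]
x' = x̄ + K·y = [35/17, -23/34]
P' = (I − K·H)·P̄ = [339/17 -453/34; -453/34 627/68]

x' = [35/17, -23/34]
P' = [339/17 -453/34; -453/34 627/68]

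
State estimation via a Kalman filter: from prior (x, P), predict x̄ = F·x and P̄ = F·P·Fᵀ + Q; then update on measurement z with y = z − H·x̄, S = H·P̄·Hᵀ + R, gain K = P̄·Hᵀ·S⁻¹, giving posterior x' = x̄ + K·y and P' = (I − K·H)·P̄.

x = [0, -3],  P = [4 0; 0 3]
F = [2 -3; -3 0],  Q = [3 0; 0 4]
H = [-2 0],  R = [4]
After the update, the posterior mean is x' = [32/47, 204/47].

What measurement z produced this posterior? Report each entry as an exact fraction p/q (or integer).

x̄ = F·x = [9, 0]
P̄ = F·P·Fᵀ + Q = [46 -24; -24 40]
S = H·P̄·Hᵀ + R = [188]
K = P̄·Hᵀ·S⁻¹ = [-23/47; 12/47]
x' − x̄ = [-391/47, 204/47] = K·y
y = (KᵀK)⁻¹·Kᵀ·(x' − x̄) = [17]
z = y + H·x̄ = [17] + [-18] = [-1]

z = [-1]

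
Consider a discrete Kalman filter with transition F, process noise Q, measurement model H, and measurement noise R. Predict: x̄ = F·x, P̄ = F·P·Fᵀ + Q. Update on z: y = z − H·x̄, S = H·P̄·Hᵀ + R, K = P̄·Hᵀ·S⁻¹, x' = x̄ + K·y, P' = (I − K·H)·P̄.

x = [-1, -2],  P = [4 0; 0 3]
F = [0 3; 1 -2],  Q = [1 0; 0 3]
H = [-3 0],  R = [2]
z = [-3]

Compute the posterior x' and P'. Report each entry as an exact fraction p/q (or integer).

x̄ = F·x = [-6, 3]
P̄ = F·P·Fᵀ + Q = [28 -18; -18 19]
y = z − H·x̄ = [-21]
S = H·P̄·Hᵀ + R = [254]
K = P̄·Hᵀ·S⁻¹ = [-42/127; 27/127]
x' = x̄ + K·y = [120/127, -186/127]
P' = (I − K·H)·P̄ = [28/127 -18/127; -18/127 955/127]

x' = [120/127, -186/127]
P' = [28/127 -18/127; -18/127 955/127]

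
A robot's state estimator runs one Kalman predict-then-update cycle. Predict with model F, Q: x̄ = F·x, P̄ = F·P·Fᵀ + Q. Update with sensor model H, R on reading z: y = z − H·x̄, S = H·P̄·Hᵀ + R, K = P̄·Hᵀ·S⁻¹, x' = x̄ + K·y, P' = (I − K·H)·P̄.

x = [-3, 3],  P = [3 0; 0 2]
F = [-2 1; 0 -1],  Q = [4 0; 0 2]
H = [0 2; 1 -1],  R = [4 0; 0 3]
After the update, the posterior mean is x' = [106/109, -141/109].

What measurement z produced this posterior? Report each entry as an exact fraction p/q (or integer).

z = [-3, 1]

x̄ = F·x = [9, -3]
P̄ = F·P·Fᵀ + Q = [18 -2; -2 4]
S = H·P̄·Hᵀ + R = [20 -12; -12 29]
K = P̄·Hᵀ·S⁻¹ = [31/109 88/109; 40/109 -6/109]
x' − x̄ = [-875/109, 186/109] = K·y
y = (KᵀK)⁻¹·Kᵀ·(x' − x̄) = [3, -11]
z = y + H·x̄ = [3, -11] + [-6, 12] = [-3, 1]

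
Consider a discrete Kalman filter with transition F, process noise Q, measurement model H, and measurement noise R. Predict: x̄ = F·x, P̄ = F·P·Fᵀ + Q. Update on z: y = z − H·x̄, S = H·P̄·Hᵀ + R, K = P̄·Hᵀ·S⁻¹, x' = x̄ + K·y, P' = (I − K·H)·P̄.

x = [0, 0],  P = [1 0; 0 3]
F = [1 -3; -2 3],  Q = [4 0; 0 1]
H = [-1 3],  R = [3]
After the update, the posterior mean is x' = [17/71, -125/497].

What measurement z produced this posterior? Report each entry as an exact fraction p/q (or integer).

x̄ = F·x = [0, 0]
P̄ = F·P·Fᵀ + Q = [32 -29; -29 32]
S = H·P̄·Hᵀ + R = [497]
K = P̄·Hᵀ·S⁻¹ = [-17/71; 125/497]
x' − x̄ = [17/71, -125/497] = K·y
y = (KᵀK)⁻¹·Kᵀ·(x' − x̄) = [-1]
z = y + H·x̄ = [-1] + [0] = [-1]

z = [-1]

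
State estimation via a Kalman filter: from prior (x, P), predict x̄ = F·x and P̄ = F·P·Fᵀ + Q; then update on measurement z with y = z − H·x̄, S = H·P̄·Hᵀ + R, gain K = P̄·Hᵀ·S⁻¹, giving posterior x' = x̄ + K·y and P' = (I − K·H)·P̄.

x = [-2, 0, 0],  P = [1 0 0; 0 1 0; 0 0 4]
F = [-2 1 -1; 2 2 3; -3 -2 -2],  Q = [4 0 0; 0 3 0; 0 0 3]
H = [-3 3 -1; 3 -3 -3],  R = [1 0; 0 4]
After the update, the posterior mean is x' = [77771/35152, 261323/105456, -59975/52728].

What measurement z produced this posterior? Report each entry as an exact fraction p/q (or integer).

z = [2, 3]

x̄ = F·x = [4, -4, 6]
P̄ = F·P·Fᵀ + Q = [13 -14 12; -14 47 -34; 12 -34 32]
S = H·P̄·Hᵀ + R = [1101 -420; -420 256]
K = P̄·Hᵀ·S⁻¹ = [-409/8788 3495/35152; 5383/26364 653/35152; -3235/13182 -4193/17576]
x' − x̄ = [-62837/35152, 683147/105456, -376343/52728] = K·y
y = (KᵀK)⁻¹·Kᵀ·(x' − x̄) = [32, -3]
z = y + H·x̄ = [32, -3] + [-30, 6] = [2, 3]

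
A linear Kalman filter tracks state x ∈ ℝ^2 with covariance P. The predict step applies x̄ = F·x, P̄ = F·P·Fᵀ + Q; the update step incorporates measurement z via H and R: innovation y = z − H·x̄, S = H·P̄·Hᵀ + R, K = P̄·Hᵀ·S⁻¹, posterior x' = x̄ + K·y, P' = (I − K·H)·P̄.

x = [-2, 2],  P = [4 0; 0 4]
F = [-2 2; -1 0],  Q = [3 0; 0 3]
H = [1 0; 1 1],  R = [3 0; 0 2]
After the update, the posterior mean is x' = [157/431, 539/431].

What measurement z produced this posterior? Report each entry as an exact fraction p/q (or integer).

z = [-1, 2]

x̄ = F·x = [8, 2]
P̄ = F·P·Fᵀ + Q = [35 8; 8 7]
S = H·P̄·Hᵀ + R = [38 43; 43 60]
K = P̄·Hᵀ·S⁻¹ = [251/431 129/431; -165/431 226/431]
x' − x̄ = [-3291/431, -323/431] = K·y
y = (KᵀK)⁻¹·Kᵀ·(x' − x̄) = [-9, -8]
z = y + H·x̄ = [-9, -8] + [8, 10] = [-1, 2]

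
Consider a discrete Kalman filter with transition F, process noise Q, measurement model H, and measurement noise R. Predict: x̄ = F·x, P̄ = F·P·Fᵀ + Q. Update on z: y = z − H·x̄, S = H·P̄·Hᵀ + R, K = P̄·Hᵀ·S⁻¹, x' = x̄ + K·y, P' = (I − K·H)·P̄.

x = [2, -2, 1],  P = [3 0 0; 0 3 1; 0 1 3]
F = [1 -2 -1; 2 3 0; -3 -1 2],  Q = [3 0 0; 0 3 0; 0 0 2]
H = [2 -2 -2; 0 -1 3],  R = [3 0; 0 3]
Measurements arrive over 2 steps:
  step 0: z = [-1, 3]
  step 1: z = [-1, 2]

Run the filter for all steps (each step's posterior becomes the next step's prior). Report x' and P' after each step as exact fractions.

step 0: x' = [71858/80451, 20537/80451, 28967/26817], P' = [64138/26817 41350/26817 4661/8939; 41350/26817 42163/26817 2518/8939; 4661/8939 2518/8939 3079/8939]
step 1: x' = [200003525/1435142643, 1137557/43489171, 959435501/1435142643], P' = [1995717673/956761762 116102373/86978342 216314537/478380881; 116102373/86978342 11257581/7907122 9955467/43489171; 216314537/478380881 9955467/43489171 155589407/478380881]

step 0: x̄ = F·x = [5, -2, -2]
step 0: P̄ = F·P·Fᵀ + Q = [25 -15 -12; -15 42 -21; -12 -21 40]
step 0: y = z − H·x̄ = [-19, 7]
step 0: S = H·P̄·Hᵀ + R = [479 -114; -114 531]
step 0: K = P̄·Hᵀ·S⁻¹ = [5870/26817 599/80451; -5578/26817 -19501/80451; -624/8939 6719/26817]
step 0: x' = x̄ + K·y = [71858/80451, 20537/80451, 28967/26817]
step 0: P' = (I − K·H)·P̄ = [64138/26817 41350/26817 4661/8939; 41350/26817 42163/26817 2518/8939; 4661/8939 2518/8939 3079/8939]
step 1: x̄ = F·x = [-56117/80451, 205327/80451, -62309/80451]
step 1: P̄ = F·P·Fᵀ + Q = [159328/26817 -216680/26817 127441/26817; -216680/26817 1212670/26817 -864911/26817; 127441/26817 -864911/26817 760075/26817]
step 1: y = z − H·x̄ = [317819/80451, 553156/80451]
step 1: S = H·P̄·Hᵀ + R = [2403367/26817 2522540/26817; 2522540/26817 13323262/26817]
step 1: K = P̄·Hᵀ·S⁻¹ = [95320832/478380881 6920373/956761762; -9213984/43489171 -21366863/86978342; -32523338/478380881 119086028/478380881]
step 1: x' = x̄ + K·y = [200003525/1435142643, 1137557/43489171, 959435501/1435142643]
step 1: P' = (I − K·H)·P̄ = [1995717673/956761762 116102373/86978342 216314537/478380881; 116102373/86978342 11257581/7907122 9955467/43489171; 216314537/478380881 9955467/43489171 155589407/478380881]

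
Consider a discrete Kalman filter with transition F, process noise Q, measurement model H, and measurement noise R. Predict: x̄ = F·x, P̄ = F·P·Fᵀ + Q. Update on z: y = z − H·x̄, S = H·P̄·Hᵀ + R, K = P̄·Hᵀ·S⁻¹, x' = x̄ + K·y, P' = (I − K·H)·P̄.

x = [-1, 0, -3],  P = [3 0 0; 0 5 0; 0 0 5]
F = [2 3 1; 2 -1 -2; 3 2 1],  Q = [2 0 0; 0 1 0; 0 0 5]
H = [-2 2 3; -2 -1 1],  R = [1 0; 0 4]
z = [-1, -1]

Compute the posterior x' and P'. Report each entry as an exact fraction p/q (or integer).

x' = [-138943/32745, 41098/10915, -185693/32745]
P' = [714301/32745 -172661/10915 820751/32745; -172661/10915 139338/10915 -207056/10915; 820751/32745 -207056/10915 962506/32745]

x̄ = F·x = [-5, 4, -6]
P̄ = F·P·Fᵀ + Q = [64 -13 53; -13 38 -2; 53 -2 57]
y = z − H·x̄ = [-1, -1]
S = H·P̄·Hᵀ + R = [366 -45; -45 95]
K = P̄·Hᵀ·S⁻¹ = [-463/6549 -7489/10915; 566/2183 -268/10915; 736/6549 -4819/10915]
x' = x̄ + K·y = [-138943/32745, 41098/10915, -185693/32745]
P' = (I − K·H)·P̄ = [714301/32745 -172661/10915 820751/32745; -172661/10915 139338/10915 -207056/10915; 820751/32745 -207056/10915 962506/32745]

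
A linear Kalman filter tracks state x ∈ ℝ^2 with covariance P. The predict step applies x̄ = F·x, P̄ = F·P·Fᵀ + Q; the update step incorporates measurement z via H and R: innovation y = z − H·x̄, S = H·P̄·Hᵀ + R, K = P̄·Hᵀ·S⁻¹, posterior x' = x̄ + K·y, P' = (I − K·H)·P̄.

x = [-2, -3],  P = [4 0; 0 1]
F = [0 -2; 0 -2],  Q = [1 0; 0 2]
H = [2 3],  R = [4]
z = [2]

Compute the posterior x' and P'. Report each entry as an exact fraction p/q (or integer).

x' = [10/9, 2/9]
P' = [73/63 -34/63; -34/63 40/63]

x̄ = F·x = [6, 6]
P̄ = F·P·Fᵀ + Q = [5 4; 4 6]
y = z − H·x̄ = [-28]
S = H·P̄·Hᵀ + R = [126]
K = P̄·Hᵀ·S⁻¹ = [11/63; 13/63]
x' = x̄ + K·y = [10/9, 2/9]
P' = (I − K·H)·P̄ = [73/63 -34/63; -34/63 40/63]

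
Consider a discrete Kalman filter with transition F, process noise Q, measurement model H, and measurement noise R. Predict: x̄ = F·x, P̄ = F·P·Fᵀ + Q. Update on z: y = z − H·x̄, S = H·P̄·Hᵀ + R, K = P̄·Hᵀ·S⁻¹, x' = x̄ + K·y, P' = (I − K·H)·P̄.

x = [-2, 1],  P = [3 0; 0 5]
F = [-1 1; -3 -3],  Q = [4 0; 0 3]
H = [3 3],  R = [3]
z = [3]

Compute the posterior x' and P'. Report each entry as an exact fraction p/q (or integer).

x' = [294/113, -357/226]
P' = [1302/113 -1299/113; -1299/113 2667/226]

x̄ = F·x = [3, 3]
P̄ = F·P·Fᵀ + Q = [12 -6; -6 75]
y = z − H·x̄ = [-15]
S = H·P̄·Hᵀ + R = [678]
K = P̄·Hᵀ·S⁻¹ = [3/113; 69/226]
x' = x̄ + K·y = [294/113, -357/226]
P' = (I − K·H)·P̄ = [1302/113 -1299/113; -1299/113 2667/226]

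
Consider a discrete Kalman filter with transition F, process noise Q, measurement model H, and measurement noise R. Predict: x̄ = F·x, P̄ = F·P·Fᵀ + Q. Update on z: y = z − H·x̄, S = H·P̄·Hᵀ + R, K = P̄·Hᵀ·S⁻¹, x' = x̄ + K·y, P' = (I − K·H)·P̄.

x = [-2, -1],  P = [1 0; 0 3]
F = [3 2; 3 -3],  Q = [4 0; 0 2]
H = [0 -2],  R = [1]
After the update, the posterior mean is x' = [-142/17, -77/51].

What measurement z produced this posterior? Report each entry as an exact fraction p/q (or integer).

z = [3]

x̄ = F·x = [-8, -3]
P̄ = F·P·Fᵀ + Q = [25 -9; -9 38]
S = H·P̄·Hᵀ + R = [153]
K = P̄·Hᵀ·S⁻¹ = [2/17; -76/153]
x' − x̄ = [-6/17, 76/51] = K·y
y = (KᵀK)⁻¹·Kᵀ·(x' − x̄) = [-3]
z = y + H·x̄ = [-3] + [6] = [3]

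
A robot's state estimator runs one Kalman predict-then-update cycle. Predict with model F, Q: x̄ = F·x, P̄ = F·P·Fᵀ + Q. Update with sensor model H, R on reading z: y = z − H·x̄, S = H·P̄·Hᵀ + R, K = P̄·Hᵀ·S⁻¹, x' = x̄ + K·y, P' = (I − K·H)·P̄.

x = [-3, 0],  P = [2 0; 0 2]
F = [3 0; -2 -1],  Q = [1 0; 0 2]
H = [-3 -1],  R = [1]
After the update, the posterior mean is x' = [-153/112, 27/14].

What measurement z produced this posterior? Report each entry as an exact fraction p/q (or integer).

z = [2]

x̄ = F·x = [-9, 6]
P̄ = F·P·Fᵀ + Q = [19 -12; -12 12]
S = H·P̄·Hᵀ + R = [112]
K = P̄·Hᵀ·S⁻¹ = [-45/112; 3/14]
x' − x̄ = [855/112, -57/14] = K·y
y = (KᵀK)⁻¹·Kᵀ·(x' − x̄) = [-19]
z = y + H·x̄ = [-19] + [21] = [2]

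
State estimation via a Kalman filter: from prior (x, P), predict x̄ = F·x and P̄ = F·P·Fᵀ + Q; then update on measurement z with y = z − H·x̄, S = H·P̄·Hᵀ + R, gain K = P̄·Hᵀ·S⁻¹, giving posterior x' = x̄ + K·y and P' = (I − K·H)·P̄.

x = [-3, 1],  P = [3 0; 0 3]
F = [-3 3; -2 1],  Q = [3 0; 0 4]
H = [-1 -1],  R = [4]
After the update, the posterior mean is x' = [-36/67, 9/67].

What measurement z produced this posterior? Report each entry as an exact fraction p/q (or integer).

z = [1]

x̄ = F·x = [12, 7]
P̄ = F·P·Fᵀ + Q = [57 27; 27 19]
S = H·P̄·Hᵀ + R = [134]
K = P̄·Hᵀ·S⁻¹ = [-42/67; -23/67]
x' − x̄ = [-840/67, -460/67] = K·y
y = (KᵀK)⁻¹·Kᵀ·(x' − x̄) = [20]
z = y + H·x̄ = [20] + [-19] = [1]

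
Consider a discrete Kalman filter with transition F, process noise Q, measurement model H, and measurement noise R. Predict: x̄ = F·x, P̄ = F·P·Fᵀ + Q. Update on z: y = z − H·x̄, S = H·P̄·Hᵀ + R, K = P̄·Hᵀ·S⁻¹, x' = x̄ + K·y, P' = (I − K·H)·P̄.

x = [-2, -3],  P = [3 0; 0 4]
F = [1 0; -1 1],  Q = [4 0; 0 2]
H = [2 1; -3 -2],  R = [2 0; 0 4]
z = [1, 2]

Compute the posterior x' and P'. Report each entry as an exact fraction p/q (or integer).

x̄ = F·x = [-2, -1]
P̄ = F·P·Fᵀ + Q = [7 -3; -3 9]
y = z − H·x̄ = [6, -6]
S = H·P̄·Hᵀ + R = [27 -39; -39 67]
K = P̄·Hᵀ·S⁻¹ = [19/36 1/12; -25/48 -7/16]
x' = x̄ + K·y = [2/3, -3/2]
P' = (I − K·H)·P̄ = [22/9 -23/6; -23/6 53/8]

x' = [2/3, -3/2]
P' = [22/9 -23/6; -23/6 53/8]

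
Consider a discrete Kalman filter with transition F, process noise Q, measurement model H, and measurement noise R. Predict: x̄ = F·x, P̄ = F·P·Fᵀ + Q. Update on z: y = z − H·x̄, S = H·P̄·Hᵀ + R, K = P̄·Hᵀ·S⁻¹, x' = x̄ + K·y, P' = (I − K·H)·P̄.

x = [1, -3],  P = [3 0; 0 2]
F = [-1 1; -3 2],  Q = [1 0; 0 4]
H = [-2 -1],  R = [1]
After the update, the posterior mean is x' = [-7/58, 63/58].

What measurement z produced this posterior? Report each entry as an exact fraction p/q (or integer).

z = [-1]

x̄ = F·x = [-4, -9]
P̄ = F·P·Fᵀ + Q = [6 13; 13 39]
S = H·P̄·Hᵀ + R = [116]
K = P̄·Hᵀ·S⁻¹ = [-25/116; -65/116]
x' − x̄ = [225/58, 585/58] = K·y
y = (KᵀK)⁻¹·Kᵀ·(x' − x̄) = [-18]
z = y + H·x̄ = [-18] + [17] = [-1]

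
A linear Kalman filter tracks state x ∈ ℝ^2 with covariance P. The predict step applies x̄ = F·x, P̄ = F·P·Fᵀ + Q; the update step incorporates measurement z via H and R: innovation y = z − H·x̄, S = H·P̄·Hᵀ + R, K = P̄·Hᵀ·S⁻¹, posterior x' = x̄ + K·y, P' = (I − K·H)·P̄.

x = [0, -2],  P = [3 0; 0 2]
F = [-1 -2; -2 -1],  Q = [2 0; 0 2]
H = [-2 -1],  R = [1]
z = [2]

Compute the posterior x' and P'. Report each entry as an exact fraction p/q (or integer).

x' = [4/109, -214/109]
P' = [121/109 -206/109; -206/109 448/109]

x̄ = F·x = [4, 2]
P̄ = F·P·Fᵀ + Q = [13 10; 10 16]
y = z − H·x̄ = [12]
S = H·P̄·Hᵀ + R = [109]
K = P̄·Hᵀ·S⁻¹ = [-36/109; -36/109]
x' = x̄ + K·y = [4/109, -214/109]
P' = (I − K·H)·P̄ = [121/109 -206/109; -206/109 448/109]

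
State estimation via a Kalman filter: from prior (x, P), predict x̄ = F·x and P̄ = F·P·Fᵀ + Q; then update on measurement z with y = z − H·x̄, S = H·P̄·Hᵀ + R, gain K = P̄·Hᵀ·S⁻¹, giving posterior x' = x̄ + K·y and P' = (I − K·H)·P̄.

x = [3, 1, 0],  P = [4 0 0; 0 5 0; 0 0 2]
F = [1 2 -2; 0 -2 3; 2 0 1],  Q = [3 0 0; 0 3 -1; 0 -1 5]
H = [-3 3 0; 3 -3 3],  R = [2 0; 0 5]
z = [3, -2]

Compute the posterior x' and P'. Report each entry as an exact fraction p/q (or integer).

x' = [19196/269947, 300073/269947, 137109/269947]
P' = [567539/269947 550345/269947 11731/269947; 550345/269947 592493/269947 69683/269947; 11731/269947 69683/269947 203027/269947]

x̄ = F·x = [5, -2, 6]
P̄ = F·P·Fᵀ + Q = [35 -32 4; -32 41 5; 4 5 23]
y = z − H·x̄ = [24, -41]
S = H·P̄·Hᵀ + R = [1262 -1251; -1251 1454]
K = P̄·Hᵀ·S⁻¹ = [-25791/269947 17355/269947; 63222/269947 16521/269947; 86928/269947 87045/269947]
x' = x̄ + K·y = [19196/269947, 300073/269947, 137109/269947]
P' = (I − K·H)·P̄ = [567539/269947 550345/269947 11731/269947; 550345/269947 592493/269947 69683/269947; 11731/269947 69683/269947 203027/269947]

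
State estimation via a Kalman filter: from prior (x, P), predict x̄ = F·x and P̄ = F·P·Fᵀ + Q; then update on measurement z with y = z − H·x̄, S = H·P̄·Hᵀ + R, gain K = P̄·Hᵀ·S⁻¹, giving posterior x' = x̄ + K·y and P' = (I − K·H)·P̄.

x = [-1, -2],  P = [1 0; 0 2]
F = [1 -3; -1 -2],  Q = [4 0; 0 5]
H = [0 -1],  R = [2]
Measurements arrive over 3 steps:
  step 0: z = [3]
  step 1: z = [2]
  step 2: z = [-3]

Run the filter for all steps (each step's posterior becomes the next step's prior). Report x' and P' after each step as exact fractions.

step 0: x' = [-1/2, -2], P' = [247/16 11/8; 11/8 7/4]
step 1: x' = [265/43, -70/43], P' = [14855/559 -114/559; -114/559 1054/559]
step 2: x' = [98895/11264, 15245/5632], P' = [964937/22528 -8645/11264; -8645/11264 10705/5632]

step 0: x̄ = F·x = [5, 5]
step 0: P̄ = F·P·Fᵀ + Q = [23 11; 11 14]
step 0: y = z − H·x̄ = [8]
step 0: S = H·P̄·Hᵀ + R = [16]
step 0: K = P̄·Hᵀ·S⁻¹ = [-11/16; -7/8]
step 0: x' = x̄ + K·y = [-1/2, -2]
step 0: P' = (I − K·H)·P̄ = [247/16 11/8; 11/8 7/4]
step 1: x̄ = F·x = [11/2, 9/2]
step 1: P̄ = F·P·Fᵀ + Q = [431/16 -57/16; -57/16 527/16]
step 1: y = z − H·x̄ = [13/2]
step 1: S = H·P̄·Hᵀ + R = [559/16]
step 1: K = P̄·Hᵀ·S⁻¹ = [57/559; -527/559]
step 1: x' = x̄ + K·y = [265/43, -70/43]
step 1: P' = (I − K·H)·P̄ = [14855/559 -114/559; -114/559 1054/559]
step 2: x̄ = F·x = [475/43, -125/43]
step 2: P̄ = F·P·Fᵀ + Q = [2097/43 -665/43; -665/43 21410/559]
step 2: y = z − H·x̄ = [-254/43]
step 2: S = H·P̄·Hᵀ + R = [22528/559]
step 2: K = P̄·Hᵀ·S⁻¹ = [8645/22528; -10705/11264]
step 2: x' = x̄ + K·y = [98895/11264, 15245/5632]
step 2: P' = (I − K·H)·P̄ = [964937/22528 -8645/11264; -8645/11264 10705/5632]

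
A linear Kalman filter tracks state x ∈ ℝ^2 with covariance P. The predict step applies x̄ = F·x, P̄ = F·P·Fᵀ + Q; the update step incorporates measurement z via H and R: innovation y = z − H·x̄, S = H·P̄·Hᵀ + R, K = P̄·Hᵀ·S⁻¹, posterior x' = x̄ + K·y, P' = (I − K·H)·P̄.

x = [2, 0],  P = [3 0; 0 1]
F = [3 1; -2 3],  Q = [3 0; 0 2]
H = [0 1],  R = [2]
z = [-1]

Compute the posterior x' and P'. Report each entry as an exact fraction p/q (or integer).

x̄ = F·x = [6, -4]
P̄ = F·P·Fᵀ + Q = [31 -15; -15 23]
y = z − H·x̄ = [3]
S = H·P̄·Hᵀ + R = [25]
K = P̄·Hᵀ·S⁻¹ = [-3/5; 23/25]
x' = x̄ + K·y = [21/5, -31/25]
P' = (I − K·H)·P̄ = [22 -6/5; -6/5 46/25]

x' = [21/5, -31/25]
P' = [22 -6/5; -6/5 46/25]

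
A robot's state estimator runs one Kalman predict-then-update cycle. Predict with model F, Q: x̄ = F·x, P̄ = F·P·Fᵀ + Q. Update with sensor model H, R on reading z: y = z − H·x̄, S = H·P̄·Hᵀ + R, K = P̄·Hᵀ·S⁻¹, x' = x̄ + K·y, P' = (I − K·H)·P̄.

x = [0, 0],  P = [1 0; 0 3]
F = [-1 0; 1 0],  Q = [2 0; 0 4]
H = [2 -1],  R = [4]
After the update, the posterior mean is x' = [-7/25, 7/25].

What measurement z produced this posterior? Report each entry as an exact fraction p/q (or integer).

z = [-1]

x̄ = F·x = [0, 0]
P̄ = F·P·Fᵀ + Q = [3 -1; -1 5]
S = H·P̄·Hᵀ + R = [25]
K = P̄·Hᵀ·S⁻¹ = [7/25; -7/25]
x' − x̄ = [-7/25, 7/25] = K·y
y = (KᵀK)⁻¹·Kᵀ·(x' − x̄) = [-1]
z = y + H·x̄ = [-1] + [0] = [-1]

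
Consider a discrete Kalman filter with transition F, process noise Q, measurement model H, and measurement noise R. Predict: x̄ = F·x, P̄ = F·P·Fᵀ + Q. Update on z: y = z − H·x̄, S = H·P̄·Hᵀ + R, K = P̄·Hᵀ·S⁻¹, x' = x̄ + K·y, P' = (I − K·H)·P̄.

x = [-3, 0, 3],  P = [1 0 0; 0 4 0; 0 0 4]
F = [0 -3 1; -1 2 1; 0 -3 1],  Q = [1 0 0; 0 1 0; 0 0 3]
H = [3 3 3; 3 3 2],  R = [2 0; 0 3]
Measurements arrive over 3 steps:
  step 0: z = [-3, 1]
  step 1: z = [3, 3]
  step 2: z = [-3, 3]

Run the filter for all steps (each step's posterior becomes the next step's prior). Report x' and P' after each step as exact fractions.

step 0: x̄ = F·x = [3, 6, 3]
step 0: P̄ = F·P·Fᵀ + Q = [41 -20 40; -20 22 -20; 40 -20 43]
step 0: y = z − H·x̄ = [-39, -32]
step 0: S = H·P̄·Hᵀ + R = [956 765; 765 622]
step 0: K = P̄·Hᵀ·S⁻¹ = [4431/9407 -3287/9407; -7578/9407 8806/9407; 5868/9407 -5009/9407]
step 0: x' = x̄ + K·y = [-39404/9407, 70192/9407, -40343/9407]
step 0: P' = (I − K·H)·P̄ = [44855/9407 -60624/9407 18723/9407; -60624/9407 97146/9407 -41574/9407; 18723/9407 -41574/9407 26763/9407]
step 1: x̄ = F·x = [-250919/9407, 139445/9407, -250919/9407]
step 1: P̄ = F·P·Fᵀ + Q = [1159928/9407 -715134/9407 1150521/9407; -715134/9407 508363/9407 -715134/9407; 1150521/9407 -715134/9407 1178742/9407]
step 1: y = z − H·x̄ = [1115400/9407, 864481/9407]
step 1: S = H·P̄·Hᵀ + R = [20606665/9407 15745464/9407; 15745464/9407 12110040/9407]
step 1: K = P̄·Hᵀ·S⁻¹ = [352647/801167 -654005/2403501; -593318/801167 45775495/57684024; 470350/801167 -26580383/57684024]
step 1: x' = x̄ + K·y = [1229768/2403501, -3493375/57684024, 34122503/57684024]
step 1: P' = (I − K·H)·P̄ = [3622343/801167 -4746544/801167 1359299/801167; -4746544/801167 178678727/19228008 -74254759/19228008; 1359299/801167 -74254759/19228008 49157183/19228008]
step 2: x̄ = F·x = [11150657/14421006, -792893/19228008, 11150657/14421006]
step 2: P̄ = F·P·Fᵀ + Q = [265252786/2403501 -110252897/1602334 262849285/2403501; -110252897/1602334 321146389/6409336 -110252897/1602334; 262849285/2403501 -110252897/1602334 270059788/2403501]
step 2: y = z − H·x̄ = [-144510601/19228008, -42825031/57684024]
step 2: S = H·P̄·Hᵀ + R = [12490986461/6409336 9537929969/6409336; 9537929969/6409336 22011238775/19228008]
step 2: K = P̄·Hᵀ·S⁻¹ = [139974226197/316064136397 -87153817141/316064136397; -235493962374/316064136397 252647355513/316064136397; 186200289126/316064136397 -146417678434/316064136397]
step 2: x' = x̄ + K·y = [-742902794646/316064136397, 1569285044119/316064136397, -1046322883892/316064136397]
step 2: P' = (I − K·H)·P̄ = [1435857945973/316064136397 -1883951698992/316064136397 541409903817/316064136397; -1883951698992/316064136397 2955885715363/316064136397 -1228929991287/316064136397; 541409903817/316064136397 -1228929991287/316064136397 811653613554/316064136397]

step 0: x' = [-39404/9407, 70192/9407, -40343/9407], P' = [44855/9407 -60624/9407 18723/9407; -60624/9407 97146/9407 -41574/9407; 18723/9407 -41574/9407 26763/9407]
step 1: x' = [1229768/2403501, -3493375/57684024, 34122503/57684024], P' = [3622343/801167 -4746544/801167 1359299/801167; -4746544/801167 178678727/19228008 -74254759/19228008; 1359299/801167 -74254759/19228008 49157183/19228008]
step 2: x' = [-742902794646/316064136397, 1569285044119/316064136397, -1046322883892/316064136397], P' = [1435857945973/316064136397 -1883951698992/316064136397 541409903817/316064136397; -1883951698992/316064136397 2955885715363/316064136397 -1228929991287/316064136397; 541409903817/316064136397 -1228929991287/316064136397 811653613554/316064136397]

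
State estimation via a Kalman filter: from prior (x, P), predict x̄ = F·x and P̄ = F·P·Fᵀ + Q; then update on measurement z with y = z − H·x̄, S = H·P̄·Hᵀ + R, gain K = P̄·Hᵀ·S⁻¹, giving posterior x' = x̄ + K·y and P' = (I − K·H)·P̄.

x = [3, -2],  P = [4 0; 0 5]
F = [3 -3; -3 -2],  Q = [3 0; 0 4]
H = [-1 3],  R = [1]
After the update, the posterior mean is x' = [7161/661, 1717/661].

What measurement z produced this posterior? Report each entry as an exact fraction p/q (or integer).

x̄ = F·x = [15, -5]
P̄ = F·P·Fᵀ + Q = [84 -6; -6 60]
S = H·P̄·Hᵀ + R = [661]
K = P̄·Hᵀ·S⁻¹ = [-102/661; 186/661]
x' − x̄ = [-2754/661, 5022/661] = K·y
y = (KᵀK)⁻¹·Kᵀ·(x' − x̄) = [27]
z = y + H·x̄ = [27] + [-30] = [-3]

z = [-3]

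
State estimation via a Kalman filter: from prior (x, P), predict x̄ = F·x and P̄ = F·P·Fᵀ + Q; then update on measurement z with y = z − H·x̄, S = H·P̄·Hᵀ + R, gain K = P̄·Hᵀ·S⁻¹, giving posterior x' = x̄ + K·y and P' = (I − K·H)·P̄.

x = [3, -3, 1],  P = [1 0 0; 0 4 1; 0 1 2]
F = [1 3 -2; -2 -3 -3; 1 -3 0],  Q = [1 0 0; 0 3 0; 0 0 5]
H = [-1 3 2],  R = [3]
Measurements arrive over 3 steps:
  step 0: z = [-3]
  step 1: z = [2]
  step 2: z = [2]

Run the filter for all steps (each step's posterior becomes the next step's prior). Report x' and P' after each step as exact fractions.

step 0: x̄ = F·x = [-8, 0, 12]
step 0: P̄ = F·P·Fᵀ + Q = [34 -29 -29; -29 79 43; -29 43 42]
step 0: y = z − H·x̄ = [-35]
step 0: S = H·P̄·Hᵀ + R = [1722]
step 0: K = P̄·Hᵀ·S⁻¹ = [-179/1722; 176/861; 121/861]
step 0: x' = x̄ + K·y = [-1073/246, -880/123, 871/123]
step 0: P' = (I − K·H)·P̄ = [26507/1722 6535/861 -3310/861; 6535/861 6067/861 -5569/861; -3310/861 -5569/861 6880/861]
step 1: x̄ = F·x = [-3279/82, 1100/123, 4207/246]
step 1: P̄ = F·P·Fᵀ + Q = [143677/574 -28416/287 -45429/574; -28416/287 110578/861 7510/861; -45429/574 7510/861 65903/1722]
step 1: y = z − H·x̄ = [-24359/246]
step 1: S = H·P̄·Hᵀ + R = [4438577/1722]
step 1: K = P̄·Hᵀ·S⁻¹ = [-110463/403507; 864004/4438577; 313153/4438577]
step 1: x' = x̄ + K·y = [-5197277/403507, -45859366/4438577, 44898372/4438577]
step 1: P' = (I − K·H)·P̄ = [23055289/403507 15472790/403507 -11847235/403507; 15472790/403507 136536018/4438577 -118407676/4438577; -11847235/403507 -118407676/4438577 112921451/4438577]
step 2: x̄ = F·x = [-284544889/4438577, 117223076/4438577, 80408051/4438577]
step 2: P̄ = F·P·Fᵀ + Q = [4901931314/4438577 -2365414581/4438577 -1425022869/4438577; -2365414581/4438577 1620100760/4438577 557499545/4438577; -1425022869/4438577 557499545/4438577 483421086/4438577]
step 2: y = z − H·x̄ = [-788153065/4438577]
step 2: S = H·P̄·Hᵀ + R = [48012411731/4438577]
step 2: K = P̄·Hᵀ·S⁻¹ = [-14848220795/48012411731; 8340715951/48012411731; 4064363676/48012411731]
step 2: x' = x̄ + K·y = [-441361192392/48012411731, -213040857867/48012411731, 148075331933/48012411731]
step 2: P' = (I − K·H)·P̄ = [3353300787117/48012411731 2315051254342/48012411731 -1818198819147/48012411731; 2315051254342/48012411731 1851359604567/48012411731 -1607002705753/48012411731; -1818198819147/48012411731 -1607002705753/48012411731 1507501194570/48012411731]

step 0: x' = [-1073/246, -880/123, 871/123], P' = [26507/1722 6535/861 -3310/861; 6535/861 6067/861 -5569/861; -3310/861 -5569/861 6880/861]
step 1: x' = [-5197277/403507, -45859366/4438577, 44898372/4438577], P' = [23055289/403507 15472790/403507 -11847235/403507; 15472790/403507 136536018/4438577 -118407676/4438577; -11847235/403507 -118407676/4438577 112921451/4438577]
step 2: x' = [-441361192392/48012411731, -213040857867/48012411731, 148075331933/48012411731], P' = [3353300787117/48012411731 2315051254342/48012411731 -1818198819147/48012411731; 2315051254342/48012411731 1851359604567/48012411731 -1607002705753/48012411731; -1818198819147/48012411731 -1607002705753/48012411731 1507501194570/48012411731]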